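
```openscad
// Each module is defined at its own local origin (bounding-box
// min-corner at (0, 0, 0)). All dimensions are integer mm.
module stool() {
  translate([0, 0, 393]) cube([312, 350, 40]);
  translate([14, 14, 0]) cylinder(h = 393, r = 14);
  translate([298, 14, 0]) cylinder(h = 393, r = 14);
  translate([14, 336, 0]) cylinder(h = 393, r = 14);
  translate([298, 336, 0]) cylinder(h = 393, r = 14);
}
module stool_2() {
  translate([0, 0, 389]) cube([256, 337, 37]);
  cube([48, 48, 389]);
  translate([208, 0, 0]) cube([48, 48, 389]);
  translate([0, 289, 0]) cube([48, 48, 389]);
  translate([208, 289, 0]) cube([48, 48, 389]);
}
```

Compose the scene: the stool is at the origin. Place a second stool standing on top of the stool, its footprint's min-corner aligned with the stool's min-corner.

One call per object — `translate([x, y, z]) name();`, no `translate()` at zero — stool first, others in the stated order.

stool();
translate([0, 0, 433]) stool_2();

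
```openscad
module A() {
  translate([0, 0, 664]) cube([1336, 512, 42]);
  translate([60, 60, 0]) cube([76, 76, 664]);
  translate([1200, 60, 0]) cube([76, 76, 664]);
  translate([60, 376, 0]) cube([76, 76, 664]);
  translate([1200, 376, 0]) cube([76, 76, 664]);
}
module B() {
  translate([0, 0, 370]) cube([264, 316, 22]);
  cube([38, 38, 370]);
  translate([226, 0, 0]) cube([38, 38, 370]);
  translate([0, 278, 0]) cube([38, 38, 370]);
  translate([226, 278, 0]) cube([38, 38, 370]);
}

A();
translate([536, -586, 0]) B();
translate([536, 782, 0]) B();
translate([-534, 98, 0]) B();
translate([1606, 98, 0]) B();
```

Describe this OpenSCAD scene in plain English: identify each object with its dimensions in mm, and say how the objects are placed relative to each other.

A is a rectangular dining table. The top is 1336×512×42 mm with its upper surface at z = 706 mm. It stands on four 76×76 mm square legs, each inset 60 mm from the nearest pair of top edges, running from the floor to the underside of the top.

B is a simple wooden stool: a rectangular seat 264 mm (x) by 316 mm (y), 22 mm thick, top face at z = 392 mm, on four square legs, each 38×38 mm in cross-section. The legs rest on z = 0, each flush with a corner of the seat.

Four stools sit around the table at the −y, +y, −x, +x sides.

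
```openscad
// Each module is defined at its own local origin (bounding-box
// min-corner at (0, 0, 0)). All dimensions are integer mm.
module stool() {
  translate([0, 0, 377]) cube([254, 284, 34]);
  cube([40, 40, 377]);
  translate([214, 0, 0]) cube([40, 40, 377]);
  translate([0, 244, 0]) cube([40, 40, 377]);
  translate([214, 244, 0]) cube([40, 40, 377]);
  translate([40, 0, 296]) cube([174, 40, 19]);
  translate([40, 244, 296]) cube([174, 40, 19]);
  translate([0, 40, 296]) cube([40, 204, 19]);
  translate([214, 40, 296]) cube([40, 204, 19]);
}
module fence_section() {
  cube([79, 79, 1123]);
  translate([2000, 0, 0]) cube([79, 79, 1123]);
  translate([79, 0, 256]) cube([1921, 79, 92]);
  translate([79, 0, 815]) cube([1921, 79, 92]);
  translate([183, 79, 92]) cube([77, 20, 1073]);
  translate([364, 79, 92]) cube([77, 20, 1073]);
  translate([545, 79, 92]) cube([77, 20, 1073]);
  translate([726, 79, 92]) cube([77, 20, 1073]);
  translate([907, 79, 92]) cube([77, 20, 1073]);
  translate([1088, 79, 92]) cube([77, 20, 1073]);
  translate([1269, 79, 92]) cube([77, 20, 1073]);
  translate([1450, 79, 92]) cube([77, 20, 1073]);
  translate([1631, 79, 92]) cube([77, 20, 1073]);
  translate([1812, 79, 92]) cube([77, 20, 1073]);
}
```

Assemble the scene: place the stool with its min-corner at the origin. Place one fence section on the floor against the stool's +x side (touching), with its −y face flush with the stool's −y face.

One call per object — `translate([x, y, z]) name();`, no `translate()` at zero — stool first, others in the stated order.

stool();
translate([254, 0, 0]) fence_section();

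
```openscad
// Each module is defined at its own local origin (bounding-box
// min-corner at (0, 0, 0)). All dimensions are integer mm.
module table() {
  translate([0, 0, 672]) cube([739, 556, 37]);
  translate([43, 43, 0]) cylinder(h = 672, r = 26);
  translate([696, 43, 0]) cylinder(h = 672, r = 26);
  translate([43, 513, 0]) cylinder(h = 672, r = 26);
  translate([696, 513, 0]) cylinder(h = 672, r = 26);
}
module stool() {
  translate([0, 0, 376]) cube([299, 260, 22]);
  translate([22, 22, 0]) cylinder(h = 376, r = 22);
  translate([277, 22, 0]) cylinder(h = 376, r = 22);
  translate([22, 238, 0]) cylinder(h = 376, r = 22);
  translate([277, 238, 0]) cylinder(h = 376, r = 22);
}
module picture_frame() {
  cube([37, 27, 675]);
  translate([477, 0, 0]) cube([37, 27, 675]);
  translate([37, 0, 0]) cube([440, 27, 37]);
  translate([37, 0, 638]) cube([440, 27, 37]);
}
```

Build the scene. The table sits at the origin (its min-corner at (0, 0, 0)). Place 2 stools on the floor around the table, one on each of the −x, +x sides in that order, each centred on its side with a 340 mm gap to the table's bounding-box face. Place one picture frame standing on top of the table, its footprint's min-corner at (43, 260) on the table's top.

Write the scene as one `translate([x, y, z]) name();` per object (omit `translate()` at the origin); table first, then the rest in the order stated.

table();
translate([-639, 148, 0]) stool();
translate([1079, 148, 0]) stool();
translate([43, 260, 709]) picture_frame();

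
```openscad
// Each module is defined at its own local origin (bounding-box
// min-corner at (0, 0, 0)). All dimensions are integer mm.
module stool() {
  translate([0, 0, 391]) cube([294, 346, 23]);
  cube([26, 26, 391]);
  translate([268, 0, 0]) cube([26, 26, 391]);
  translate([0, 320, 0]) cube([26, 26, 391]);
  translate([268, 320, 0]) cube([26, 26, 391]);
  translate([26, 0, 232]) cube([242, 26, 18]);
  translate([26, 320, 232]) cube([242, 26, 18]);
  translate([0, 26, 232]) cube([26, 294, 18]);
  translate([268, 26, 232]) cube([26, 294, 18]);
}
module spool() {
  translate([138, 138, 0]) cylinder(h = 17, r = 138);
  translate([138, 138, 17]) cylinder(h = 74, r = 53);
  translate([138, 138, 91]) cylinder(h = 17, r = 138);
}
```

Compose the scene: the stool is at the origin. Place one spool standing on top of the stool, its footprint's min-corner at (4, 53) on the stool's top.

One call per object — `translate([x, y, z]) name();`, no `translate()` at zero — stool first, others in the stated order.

stool();
translate([4, 53, 414]) spool();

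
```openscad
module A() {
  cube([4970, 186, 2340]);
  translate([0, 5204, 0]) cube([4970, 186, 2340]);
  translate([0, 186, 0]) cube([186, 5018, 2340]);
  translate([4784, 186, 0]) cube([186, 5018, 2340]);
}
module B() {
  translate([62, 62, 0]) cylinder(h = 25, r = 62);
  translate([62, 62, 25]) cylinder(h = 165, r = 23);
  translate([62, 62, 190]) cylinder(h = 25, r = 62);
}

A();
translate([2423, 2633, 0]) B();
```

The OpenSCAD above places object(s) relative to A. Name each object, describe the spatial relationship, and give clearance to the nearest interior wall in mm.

Clearances: x = 2237, y = 2447; minimum 2237 mm.

A is a house frame. B is a spool. The spool sits inside the house frame, centred. The clearance to the nearest interior wall is 2237 mm.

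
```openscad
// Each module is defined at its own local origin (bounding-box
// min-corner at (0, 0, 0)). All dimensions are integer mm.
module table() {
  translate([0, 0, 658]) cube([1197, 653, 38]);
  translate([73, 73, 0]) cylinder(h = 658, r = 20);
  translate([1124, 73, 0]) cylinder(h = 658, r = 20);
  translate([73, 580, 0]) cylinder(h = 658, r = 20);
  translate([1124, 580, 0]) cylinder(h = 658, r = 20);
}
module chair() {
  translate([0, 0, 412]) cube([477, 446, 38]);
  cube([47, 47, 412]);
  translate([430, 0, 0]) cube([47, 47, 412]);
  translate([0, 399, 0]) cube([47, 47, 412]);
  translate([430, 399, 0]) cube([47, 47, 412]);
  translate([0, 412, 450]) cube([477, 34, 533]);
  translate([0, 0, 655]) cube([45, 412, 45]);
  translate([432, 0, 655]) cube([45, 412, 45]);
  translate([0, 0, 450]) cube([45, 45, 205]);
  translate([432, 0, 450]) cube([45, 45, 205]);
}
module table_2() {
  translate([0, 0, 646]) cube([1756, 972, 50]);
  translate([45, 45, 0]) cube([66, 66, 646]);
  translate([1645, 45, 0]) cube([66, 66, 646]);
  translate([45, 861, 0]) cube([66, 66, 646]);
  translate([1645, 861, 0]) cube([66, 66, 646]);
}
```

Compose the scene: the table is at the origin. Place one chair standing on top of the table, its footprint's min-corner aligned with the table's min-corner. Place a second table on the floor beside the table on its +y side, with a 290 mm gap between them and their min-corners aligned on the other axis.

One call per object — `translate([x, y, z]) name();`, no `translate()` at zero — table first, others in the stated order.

table();
translate([0, 0, 696]) chair();
translate([0, 943, 0]) table_2();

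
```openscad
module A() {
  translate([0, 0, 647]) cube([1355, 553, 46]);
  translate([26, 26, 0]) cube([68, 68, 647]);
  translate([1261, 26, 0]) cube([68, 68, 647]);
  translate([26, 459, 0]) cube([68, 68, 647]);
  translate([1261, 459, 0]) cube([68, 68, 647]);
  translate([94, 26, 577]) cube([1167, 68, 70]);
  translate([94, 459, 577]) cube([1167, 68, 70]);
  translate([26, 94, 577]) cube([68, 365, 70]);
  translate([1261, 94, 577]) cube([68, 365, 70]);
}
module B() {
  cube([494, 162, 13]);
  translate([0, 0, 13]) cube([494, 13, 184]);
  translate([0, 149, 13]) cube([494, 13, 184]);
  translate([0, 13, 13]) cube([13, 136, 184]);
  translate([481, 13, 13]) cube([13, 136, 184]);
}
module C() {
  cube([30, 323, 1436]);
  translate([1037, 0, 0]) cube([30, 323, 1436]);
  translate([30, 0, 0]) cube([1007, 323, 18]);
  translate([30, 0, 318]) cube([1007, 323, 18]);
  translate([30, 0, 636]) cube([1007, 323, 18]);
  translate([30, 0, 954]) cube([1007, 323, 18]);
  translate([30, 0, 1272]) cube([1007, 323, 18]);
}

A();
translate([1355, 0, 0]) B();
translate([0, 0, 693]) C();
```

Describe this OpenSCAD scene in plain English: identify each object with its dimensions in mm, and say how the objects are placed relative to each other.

A is a table: top 1355 mm (x) × 553 mm (y), 46 mm thick, upper face at z = 693 mm, on four 68×68 mm square legs, each inset 26 mm from the nearest pair of top edges, running from z = 0 to the bottom of the top. Four apron rails, 68 mm thick and 70 mm tall, run between adjacent legs with their top edges flush with the underside of the top and their outer faces flush with the legs' outer faces.

B is an open storage box with external size 494×162×197 mm and wall thickness 13 mm (the base is also 13 mm thick). The base covers the whole footprint; the four walls stand on the base, with the y-facing walls full-width and the x-facing walls fitting between their inner faces.

C is an open bookshelf. Two side panels, each 30 mm thick, 323 mm deep and 1436 mm tall, stand 1067 mm apart (outside-to-outside). Between them sit 5 shelves, each 18 mm thick and 323 mm deep, spanning the full gap between the sides. The bottom shelf rests on the floor (its underside at z = 0) and the clear gap between one shelf's top and the next shelf's underside is 300 mm.

The open box is against the table's +x side, with their −y faces flush. The bookshelf is on top of the table.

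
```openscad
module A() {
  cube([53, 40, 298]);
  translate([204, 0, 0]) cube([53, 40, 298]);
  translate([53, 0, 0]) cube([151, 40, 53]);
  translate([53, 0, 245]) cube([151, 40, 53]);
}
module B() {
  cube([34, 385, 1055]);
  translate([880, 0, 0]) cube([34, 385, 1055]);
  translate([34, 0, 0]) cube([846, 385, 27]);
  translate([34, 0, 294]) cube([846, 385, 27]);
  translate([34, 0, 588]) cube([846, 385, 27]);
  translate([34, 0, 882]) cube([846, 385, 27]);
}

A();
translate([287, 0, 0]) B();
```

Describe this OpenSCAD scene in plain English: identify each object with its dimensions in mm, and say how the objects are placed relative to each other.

A is a rectangular picture frame lying in the x–z plane (depth along y). The opening is 151 mm wide (x) by 192 mm tall (z), surrounded by a border 53 mm wide on all four sides. The frame is 40 mm deep and is made of two full-height vertical stiles with two horizontal rails fitted between them.

B is a bookshelf 914 mm wide overall, 385 mm deep and 1055 mm tall. The two sides are 34 mm thick vertical panels. 4 horizontal shelves of 27 mm thickness span between the inner faces of the sides; the lowest shelf sits on the floor and shelves are stacked with a clear vertical gap of 267 mm between each pair.

The bookshelf is on the floor beside the picture frame on its +x side.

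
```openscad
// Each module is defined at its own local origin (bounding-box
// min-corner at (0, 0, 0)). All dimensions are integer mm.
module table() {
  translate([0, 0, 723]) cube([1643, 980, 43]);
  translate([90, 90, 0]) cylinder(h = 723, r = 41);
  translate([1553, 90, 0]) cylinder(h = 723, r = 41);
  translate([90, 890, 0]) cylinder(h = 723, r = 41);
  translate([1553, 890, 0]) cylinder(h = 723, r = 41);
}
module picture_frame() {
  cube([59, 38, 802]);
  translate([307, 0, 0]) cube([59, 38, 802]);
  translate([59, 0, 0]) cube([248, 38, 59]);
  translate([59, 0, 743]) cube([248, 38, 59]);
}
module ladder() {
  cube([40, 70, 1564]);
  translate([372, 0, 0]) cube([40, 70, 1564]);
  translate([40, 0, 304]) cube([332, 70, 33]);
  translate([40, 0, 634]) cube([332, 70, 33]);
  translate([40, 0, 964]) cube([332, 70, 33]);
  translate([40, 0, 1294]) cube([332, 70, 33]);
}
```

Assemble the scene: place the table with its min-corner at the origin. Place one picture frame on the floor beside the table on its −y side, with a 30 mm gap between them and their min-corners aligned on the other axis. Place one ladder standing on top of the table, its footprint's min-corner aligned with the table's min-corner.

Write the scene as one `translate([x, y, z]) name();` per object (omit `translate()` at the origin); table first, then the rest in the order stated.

table();
translate([0, -68, 0]) picture_frame();
translate([0, 0, 766]) ladder();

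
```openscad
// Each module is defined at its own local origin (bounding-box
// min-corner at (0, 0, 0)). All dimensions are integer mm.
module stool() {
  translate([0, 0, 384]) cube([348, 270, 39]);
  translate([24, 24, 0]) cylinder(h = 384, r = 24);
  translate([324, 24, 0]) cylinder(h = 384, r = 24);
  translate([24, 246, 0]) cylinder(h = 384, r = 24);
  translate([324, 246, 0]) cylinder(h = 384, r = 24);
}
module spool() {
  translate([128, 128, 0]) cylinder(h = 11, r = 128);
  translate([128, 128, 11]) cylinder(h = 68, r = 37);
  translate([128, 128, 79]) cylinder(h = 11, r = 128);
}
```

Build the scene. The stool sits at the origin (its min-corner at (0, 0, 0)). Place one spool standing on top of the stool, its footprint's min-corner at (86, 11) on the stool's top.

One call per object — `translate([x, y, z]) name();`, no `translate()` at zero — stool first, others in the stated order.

stool();
translate([86, 11, 423]) spool();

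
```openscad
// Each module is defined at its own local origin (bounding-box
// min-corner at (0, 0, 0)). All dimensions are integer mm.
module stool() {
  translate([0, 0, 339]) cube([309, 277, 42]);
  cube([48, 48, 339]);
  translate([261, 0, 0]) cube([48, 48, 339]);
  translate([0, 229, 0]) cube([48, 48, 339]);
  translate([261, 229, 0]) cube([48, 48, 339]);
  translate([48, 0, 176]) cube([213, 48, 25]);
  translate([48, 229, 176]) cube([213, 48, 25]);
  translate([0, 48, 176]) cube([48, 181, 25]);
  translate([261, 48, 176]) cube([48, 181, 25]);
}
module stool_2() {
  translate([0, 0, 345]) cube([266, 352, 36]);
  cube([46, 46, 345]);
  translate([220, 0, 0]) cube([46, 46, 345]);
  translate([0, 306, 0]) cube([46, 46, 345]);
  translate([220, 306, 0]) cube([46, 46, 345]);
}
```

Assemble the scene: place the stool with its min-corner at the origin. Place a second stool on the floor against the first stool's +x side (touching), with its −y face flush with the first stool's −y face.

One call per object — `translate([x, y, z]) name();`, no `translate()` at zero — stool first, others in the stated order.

stool();
translate([309, 0, 0]) stool_2();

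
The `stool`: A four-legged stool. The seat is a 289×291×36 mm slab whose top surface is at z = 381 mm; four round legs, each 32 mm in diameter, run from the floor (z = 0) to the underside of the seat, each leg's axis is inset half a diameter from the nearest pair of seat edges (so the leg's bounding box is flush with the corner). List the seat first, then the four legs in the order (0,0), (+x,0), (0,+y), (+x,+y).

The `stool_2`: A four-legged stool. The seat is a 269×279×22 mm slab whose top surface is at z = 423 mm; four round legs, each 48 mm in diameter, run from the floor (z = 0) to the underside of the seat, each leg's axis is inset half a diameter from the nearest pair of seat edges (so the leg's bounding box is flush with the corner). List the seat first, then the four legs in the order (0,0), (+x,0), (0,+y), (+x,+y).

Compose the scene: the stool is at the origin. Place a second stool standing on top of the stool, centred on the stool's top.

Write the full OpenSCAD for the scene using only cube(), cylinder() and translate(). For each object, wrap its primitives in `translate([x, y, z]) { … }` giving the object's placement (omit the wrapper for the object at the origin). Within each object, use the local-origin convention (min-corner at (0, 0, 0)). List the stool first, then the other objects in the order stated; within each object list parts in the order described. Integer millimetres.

translate([0, 0, 345]) cube([289, 291, 36]);
translate([16, 16, 0]) cylinder(h = 345, r = 16);
translate([273, 16, 0]) cylinder(h = 345, r = 16);
translate([16, 275, 0]) cylinder(h = 345, r = 16);
translate([273, 275, 0]) cylinder(h = 345, r = 16);
translate([10, 6, 381]) {
  translate([0, 0, 401]) cube([269, 279, 22]);
  translate([24, 24, 0]) cylinder(h = 401, r = 24);
  translate([245, 24, 0]) cylinder(h = 401, r = 24);
  translate([24, 255, 0]) cylinder(h = 401, r = 24);
  translate([245, 255, 0]) cylinder(h = 401, r = 24);
}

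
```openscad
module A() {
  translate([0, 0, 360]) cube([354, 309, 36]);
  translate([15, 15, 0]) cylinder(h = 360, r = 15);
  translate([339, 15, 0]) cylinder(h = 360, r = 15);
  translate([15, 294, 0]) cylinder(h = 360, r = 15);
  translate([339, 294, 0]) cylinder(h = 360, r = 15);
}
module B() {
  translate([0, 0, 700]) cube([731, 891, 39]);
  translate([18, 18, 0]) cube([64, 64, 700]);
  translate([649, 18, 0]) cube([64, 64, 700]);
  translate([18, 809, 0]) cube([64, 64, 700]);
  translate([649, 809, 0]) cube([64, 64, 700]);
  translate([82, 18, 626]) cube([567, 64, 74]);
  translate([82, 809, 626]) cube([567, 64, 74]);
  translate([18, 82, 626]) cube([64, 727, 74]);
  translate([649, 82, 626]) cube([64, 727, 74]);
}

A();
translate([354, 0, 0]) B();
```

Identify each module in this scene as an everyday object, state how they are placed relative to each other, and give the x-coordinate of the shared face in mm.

A is a stool. B is a table. The table is against the stool's +x side, with their −y faces flush. The x-coordinate of the shared face is 354 mm.

The stool's +x face and the table's −x face are both at x = 354 mm.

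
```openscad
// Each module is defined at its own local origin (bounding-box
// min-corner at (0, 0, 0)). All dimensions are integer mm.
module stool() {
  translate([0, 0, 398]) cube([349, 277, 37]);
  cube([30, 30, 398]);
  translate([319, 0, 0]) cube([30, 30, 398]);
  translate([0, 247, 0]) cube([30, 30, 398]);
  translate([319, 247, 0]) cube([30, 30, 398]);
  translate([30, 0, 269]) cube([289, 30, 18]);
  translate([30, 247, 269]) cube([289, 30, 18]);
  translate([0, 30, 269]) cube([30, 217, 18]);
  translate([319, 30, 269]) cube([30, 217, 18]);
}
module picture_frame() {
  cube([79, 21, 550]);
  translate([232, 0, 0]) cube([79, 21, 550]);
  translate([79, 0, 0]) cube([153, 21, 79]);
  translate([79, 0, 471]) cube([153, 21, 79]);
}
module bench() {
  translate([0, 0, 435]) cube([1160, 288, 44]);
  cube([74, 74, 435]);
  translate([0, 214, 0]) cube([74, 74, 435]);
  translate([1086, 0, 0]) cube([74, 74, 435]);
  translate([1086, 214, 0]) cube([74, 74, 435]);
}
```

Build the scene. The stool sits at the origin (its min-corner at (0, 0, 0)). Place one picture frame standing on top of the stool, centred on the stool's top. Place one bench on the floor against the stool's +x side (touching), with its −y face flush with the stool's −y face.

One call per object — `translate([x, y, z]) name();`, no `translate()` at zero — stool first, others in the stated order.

stool();
translate([19, 128, 435]) picture_frame();
translate([349, 0, 0]) bench();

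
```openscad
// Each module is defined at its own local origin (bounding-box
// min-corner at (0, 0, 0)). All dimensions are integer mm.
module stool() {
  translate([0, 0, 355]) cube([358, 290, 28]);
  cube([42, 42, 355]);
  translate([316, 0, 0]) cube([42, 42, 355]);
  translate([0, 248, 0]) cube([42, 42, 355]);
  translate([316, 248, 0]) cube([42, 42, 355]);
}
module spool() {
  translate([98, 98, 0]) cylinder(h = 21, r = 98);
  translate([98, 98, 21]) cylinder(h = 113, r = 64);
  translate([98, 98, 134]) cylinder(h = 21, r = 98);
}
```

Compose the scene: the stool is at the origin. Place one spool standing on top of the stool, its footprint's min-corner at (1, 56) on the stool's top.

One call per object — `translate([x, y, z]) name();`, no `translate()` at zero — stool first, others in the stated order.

stool();
translate([1, 56, 383]) spool();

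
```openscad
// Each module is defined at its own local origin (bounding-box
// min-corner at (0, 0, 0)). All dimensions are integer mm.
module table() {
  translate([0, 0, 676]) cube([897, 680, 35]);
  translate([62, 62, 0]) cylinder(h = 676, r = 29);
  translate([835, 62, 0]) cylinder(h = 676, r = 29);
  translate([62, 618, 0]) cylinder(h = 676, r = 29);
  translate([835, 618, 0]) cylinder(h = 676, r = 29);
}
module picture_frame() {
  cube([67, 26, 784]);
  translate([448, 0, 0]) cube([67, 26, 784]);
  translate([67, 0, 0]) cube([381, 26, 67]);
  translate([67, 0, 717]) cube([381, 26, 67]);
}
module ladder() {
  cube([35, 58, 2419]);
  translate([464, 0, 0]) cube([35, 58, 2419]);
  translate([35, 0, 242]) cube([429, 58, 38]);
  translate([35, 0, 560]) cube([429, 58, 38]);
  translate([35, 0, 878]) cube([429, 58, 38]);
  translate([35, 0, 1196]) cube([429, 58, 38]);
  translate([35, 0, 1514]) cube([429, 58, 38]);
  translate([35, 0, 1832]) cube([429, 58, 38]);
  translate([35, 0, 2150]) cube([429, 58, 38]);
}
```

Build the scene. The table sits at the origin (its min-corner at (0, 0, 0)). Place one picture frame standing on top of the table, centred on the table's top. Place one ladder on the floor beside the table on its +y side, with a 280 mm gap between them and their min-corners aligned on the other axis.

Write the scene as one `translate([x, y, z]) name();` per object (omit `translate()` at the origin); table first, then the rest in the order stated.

table();
translate([191, 327, 711]) picture_frame();
translate([0, 960, 0]) ladder();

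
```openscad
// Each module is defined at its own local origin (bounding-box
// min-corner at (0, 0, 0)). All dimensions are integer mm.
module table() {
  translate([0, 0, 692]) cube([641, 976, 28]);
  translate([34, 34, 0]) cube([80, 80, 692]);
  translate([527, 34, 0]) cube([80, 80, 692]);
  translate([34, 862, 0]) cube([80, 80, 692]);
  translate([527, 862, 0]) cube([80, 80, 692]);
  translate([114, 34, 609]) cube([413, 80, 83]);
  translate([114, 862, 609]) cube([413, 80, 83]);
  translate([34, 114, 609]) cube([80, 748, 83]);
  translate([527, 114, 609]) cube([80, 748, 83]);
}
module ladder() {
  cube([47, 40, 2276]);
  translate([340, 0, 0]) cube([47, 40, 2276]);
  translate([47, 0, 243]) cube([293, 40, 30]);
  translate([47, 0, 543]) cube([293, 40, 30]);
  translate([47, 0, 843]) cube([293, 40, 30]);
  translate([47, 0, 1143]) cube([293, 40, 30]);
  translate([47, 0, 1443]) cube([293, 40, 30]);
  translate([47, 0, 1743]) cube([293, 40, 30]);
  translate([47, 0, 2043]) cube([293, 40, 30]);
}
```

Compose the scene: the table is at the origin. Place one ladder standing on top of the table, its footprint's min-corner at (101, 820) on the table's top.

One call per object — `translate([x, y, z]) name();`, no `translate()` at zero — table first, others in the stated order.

table();
translate([101, 820, 720]) ladder();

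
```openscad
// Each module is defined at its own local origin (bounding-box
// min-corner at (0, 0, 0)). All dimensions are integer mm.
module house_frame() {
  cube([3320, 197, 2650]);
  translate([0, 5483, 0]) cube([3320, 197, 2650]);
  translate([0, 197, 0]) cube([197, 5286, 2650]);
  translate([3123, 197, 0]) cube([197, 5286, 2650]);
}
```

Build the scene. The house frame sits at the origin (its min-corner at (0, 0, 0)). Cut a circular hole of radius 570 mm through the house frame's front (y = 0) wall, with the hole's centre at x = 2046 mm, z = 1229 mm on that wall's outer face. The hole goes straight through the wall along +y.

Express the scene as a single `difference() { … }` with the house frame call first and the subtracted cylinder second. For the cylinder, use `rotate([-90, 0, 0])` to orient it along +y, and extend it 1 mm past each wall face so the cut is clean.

difference() {
  house_frame();
  translate([2046, -1, 1229]) rotate([-90, 0, 0]) cylinder(h = 199, r = 570);
}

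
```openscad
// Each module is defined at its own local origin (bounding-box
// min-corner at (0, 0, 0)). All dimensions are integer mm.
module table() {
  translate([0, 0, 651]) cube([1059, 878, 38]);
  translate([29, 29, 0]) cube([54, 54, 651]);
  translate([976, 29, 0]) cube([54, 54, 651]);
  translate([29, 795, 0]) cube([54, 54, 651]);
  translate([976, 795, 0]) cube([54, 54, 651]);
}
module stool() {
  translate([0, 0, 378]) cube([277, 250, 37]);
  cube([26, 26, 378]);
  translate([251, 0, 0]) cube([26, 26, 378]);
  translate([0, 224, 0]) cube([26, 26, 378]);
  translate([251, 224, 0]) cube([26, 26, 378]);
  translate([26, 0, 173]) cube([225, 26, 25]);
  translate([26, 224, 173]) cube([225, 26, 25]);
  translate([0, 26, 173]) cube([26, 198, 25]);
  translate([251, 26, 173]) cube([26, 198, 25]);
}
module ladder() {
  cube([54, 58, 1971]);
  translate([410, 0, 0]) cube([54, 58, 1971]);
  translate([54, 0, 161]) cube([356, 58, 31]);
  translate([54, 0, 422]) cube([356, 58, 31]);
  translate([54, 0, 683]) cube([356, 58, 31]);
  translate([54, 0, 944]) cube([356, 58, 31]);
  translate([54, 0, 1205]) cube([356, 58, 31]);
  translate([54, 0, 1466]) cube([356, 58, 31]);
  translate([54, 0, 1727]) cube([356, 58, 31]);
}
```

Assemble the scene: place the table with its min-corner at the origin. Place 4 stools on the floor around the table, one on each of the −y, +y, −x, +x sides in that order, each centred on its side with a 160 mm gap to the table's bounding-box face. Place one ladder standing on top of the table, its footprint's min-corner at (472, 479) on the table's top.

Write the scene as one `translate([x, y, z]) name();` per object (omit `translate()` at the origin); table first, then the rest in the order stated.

table();
translate([391, -410, 0]) stool();
translate([391, 1038, 0]) stool();
translate([-437, 314, 0]) stool();
translate([1219, 314, 0]) stool();
translate([472, 479, 689]) ladder();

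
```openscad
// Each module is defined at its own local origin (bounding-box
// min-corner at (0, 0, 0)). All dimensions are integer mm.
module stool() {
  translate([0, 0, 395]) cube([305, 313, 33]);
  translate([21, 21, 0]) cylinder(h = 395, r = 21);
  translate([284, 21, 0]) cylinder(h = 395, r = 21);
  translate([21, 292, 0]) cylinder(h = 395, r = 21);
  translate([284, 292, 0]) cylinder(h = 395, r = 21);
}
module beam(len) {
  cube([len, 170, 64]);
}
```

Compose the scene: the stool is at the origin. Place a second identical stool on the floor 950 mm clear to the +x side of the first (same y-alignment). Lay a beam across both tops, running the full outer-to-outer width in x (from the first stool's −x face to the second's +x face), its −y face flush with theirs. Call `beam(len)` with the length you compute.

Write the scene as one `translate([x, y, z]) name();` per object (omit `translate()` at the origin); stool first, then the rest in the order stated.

stool();
translate([1255, 0, 0]) stool();
translate([0, 0, 428]) beam(1560);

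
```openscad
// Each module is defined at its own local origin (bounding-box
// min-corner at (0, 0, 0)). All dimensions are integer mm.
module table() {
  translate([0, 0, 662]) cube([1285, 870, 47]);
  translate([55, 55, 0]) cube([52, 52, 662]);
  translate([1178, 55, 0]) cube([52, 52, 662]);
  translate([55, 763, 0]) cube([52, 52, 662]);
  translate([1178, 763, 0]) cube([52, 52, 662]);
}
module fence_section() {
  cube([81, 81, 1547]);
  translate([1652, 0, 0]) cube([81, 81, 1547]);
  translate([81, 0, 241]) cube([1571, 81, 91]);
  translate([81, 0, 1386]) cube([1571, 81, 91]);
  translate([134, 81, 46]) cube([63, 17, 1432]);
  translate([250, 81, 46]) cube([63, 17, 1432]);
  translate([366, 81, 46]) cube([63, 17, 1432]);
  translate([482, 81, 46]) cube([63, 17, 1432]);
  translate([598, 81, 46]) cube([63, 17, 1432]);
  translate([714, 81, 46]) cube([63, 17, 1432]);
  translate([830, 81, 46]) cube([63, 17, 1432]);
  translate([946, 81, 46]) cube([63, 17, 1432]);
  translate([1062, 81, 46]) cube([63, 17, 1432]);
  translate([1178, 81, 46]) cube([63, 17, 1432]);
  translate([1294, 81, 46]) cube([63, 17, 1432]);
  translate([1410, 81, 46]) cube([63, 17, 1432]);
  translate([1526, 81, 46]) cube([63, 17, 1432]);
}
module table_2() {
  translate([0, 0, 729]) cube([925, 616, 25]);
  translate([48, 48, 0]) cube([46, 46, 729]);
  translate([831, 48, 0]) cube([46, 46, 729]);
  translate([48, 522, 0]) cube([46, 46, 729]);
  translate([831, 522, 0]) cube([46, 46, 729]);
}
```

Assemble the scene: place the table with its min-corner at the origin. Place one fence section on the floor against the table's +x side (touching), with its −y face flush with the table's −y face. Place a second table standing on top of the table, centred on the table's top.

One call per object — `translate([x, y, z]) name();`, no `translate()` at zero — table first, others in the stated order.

table();
translate([1285, 0, 0]) fence_section();
translate([180, 127, 709]) table_2();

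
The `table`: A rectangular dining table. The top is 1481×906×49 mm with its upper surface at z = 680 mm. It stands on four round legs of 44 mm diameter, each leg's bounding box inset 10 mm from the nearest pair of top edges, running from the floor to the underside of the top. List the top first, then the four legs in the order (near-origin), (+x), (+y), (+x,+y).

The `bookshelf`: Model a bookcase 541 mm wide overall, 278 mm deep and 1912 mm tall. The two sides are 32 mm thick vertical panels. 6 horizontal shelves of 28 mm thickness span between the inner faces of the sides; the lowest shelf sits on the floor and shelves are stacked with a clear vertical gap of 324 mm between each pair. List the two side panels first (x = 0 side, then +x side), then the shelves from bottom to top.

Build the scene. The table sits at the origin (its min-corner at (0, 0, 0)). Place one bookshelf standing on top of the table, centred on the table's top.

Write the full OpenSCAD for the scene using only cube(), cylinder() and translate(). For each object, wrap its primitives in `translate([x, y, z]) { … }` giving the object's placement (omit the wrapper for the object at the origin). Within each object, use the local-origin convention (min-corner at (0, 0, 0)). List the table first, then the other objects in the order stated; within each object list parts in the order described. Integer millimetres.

translate([0, 0, 631]) cube([1481, 906, 49]);
translate([32, 32, 0]) cylinder(h = 631, r = 22);
translate([1449, 32, 0]) cylinder(h = 631, r = 22);
translate([32, 874, 0]) cylinder(h = 631, r = 22);
translate([1449, 874, 0]) cylinder(h = 631, r = 22);
translate([470, 314, 680]) {
  cube([32, 278, 1912]);
  translate([509, 0, 0]) cube([32, 278, 1912]);
  translate([32, 0, 0]) cube([477, 278, 28]);
  translate([32, 0, 352]) cube([477, 278, 28]);
  translate([32, 0, 704]) cube([477, 278, 28]);
  translate([32, 0, 1056]) cube([477, 278, 28]);
  translate([32, 0, 1408]) cube([477, 278, 28]);
  translate([32, 0, 1760]) cube([477, 278, 28]);
}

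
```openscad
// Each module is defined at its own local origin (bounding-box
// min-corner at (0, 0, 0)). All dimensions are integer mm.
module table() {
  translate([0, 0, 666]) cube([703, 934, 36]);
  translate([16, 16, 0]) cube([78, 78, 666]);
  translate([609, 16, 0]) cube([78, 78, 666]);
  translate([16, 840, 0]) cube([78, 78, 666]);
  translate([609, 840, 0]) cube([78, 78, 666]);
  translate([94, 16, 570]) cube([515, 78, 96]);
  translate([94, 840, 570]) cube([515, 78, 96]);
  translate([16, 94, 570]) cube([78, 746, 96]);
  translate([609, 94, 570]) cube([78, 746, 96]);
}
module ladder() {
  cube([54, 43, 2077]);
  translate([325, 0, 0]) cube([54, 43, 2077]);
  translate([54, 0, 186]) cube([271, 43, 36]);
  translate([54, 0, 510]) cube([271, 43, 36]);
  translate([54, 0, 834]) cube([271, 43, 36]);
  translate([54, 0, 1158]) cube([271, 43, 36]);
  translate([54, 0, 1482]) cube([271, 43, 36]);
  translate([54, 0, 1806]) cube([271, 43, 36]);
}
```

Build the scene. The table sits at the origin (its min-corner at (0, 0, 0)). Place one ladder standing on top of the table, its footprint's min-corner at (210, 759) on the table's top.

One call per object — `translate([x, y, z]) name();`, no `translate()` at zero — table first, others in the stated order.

table();
translate([210, 759, 702]) ladder();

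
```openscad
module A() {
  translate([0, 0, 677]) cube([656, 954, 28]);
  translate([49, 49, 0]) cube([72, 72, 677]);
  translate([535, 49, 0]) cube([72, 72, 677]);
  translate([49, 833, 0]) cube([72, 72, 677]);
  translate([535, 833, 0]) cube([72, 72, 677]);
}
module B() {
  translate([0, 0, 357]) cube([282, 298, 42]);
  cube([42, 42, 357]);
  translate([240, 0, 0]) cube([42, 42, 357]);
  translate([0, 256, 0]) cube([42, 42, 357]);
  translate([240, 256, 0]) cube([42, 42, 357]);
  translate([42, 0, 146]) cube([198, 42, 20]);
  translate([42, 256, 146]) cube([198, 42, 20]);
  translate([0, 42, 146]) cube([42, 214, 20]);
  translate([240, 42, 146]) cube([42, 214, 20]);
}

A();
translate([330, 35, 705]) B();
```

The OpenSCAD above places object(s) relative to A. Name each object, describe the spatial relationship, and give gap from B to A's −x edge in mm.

The stool's min-x is at 330; the table's min-x is 0; gap = 330 mm.

A is a table. B is a stool. The stool is on top of the table. The gap from the stool to the table's −x edge is 330 mm.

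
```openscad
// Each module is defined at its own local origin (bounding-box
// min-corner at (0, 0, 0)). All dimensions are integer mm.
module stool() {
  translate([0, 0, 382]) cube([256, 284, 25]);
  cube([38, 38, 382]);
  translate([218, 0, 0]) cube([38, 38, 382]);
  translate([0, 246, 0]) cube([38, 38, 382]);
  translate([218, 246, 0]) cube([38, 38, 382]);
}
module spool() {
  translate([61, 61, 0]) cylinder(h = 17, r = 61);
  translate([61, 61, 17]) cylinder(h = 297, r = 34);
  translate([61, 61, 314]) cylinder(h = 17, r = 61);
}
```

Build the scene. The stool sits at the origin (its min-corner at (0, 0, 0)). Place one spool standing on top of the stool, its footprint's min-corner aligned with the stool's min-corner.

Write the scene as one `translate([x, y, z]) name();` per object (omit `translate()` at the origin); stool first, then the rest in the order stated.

stool();
translate([0, 0, 407]) spool();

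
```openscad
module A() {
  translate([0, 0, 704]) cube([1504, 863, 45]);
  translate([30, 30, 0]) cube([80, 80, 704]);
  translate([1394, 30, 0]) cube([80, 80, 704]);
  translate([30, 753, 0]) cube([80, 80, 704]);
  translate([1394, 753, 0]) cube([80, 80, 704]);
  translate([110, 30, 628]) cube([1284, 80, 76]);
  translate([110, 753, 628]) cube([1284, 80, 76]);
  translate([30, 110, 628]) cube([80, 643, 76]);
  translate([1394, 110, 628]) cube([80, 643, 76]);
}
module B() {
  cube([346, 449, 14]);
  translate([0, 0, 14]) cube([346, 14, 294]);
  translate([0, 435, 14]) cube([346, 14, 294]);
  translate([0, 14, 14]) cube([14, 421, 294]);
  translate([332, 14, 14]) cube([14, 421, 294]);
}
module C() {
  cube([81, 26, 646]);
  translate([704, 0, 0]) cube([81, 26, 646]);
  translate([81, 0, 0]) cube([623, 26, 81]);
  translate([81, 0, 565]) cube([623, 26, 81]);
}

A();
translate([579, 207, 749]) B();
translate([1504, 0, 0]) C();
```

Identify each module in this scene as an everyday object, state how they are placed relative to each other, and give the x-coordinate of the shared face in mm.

The table's +x face and the picture frame's −x face are both at x = 1504 mm.

A is a table. B is an open box. C is a picture frame. The open box is on top of the table, centred. The picture frame is against the table's +x side, with their −y faces flush. The x-coordinate of the shared face is 1504 mm.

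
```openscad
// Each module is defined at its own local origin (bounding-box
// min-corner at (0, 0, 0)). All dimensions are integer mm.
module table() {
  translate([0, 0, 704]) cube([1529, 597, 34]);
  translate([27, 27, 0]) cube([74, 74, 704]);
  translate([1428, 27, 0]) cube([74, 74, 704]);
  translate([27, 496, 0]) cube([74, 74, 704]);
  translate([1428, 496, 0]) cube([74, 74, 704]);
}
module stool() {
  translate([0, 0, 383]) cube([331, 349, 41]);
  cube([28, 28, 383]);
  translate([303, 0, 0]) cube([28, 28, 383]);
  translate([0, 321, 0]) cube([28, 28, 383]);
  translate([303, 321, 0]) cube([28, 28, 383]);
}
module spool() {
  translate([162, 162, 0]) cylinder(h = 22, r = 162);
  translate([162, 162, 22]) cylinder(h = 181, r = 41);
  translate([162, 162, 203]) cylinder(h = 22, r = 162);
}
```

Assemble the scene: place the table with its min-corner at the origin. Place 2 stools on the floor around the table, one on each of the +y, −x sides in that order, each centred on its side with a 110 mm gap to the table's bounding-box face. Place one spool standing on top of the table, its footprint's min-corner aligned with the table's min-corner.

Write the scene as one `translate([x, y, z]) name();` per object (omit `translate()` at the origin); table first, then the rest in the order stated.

table();
translate([599, 707, 0]) stool();
translate([-441, 124, 0]) stool();
translate([0, 0, 738]) spool();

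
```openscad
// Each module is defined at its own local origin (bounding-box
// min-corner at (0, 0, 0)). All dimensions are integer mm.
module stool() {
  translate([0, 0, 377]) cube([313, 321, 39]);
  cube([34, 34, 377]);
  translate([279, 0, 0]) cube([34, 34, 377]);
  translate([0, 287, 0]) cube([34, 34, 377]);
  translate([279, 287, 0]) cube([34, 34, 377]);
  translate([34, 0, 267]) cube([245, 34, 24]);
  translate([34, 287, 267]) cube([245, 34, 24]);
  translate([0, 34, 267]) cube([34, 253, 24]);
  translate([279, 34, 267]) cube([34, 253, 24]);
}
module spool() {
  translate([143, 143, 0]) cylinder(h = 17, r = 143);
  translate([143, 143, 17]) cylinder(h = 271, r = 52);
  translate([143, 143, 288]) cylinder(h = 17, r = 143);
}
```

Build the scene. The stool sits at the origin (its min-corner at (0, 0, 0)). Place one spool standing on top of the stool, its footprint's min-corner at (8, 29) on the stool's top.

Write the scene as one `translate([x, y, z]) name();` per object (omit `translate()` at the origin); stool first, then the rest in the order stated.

stool();
translate([8, 29, 416]) spool();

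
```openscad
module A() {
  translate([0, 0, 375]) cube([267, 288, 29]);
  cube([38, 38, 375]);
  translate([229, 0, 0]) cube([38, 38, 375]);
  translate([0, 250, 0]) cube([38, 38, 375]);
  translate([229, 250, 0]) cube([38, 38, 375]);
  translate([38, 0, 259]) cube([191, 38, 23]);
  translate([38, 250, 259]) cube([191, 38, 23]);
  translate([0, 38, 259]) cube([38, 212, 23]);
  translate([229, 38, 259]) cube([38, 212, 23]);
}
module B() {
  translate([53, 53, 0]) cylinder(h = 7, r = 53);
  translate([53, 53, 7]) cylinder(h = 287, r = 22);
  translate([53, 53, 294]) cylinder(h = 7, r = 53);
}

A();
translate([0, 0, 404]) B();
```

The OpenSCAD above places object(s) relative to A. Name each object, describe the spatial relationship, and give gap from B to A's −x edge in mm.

A is a stool. B is a spool. The spool is on top of the stool. The gap from the spool to the stool's −x edge is 0 mm.

The spool's min-x is at 0; the stool's min-x is 0; gap = 0 mm.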